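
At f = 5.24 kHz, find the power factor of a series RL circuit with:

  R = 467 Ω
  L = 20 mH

Step 1 — Angular frequency: ω = 2π·f = 2π·5240 = 3.292e+04 rad/s.
Step 2 — Component impedances:
  R: Z = R = 467 Ω
  L: Z = jωL = j·3.292e+04·0.02 = 0 + j658.5 Ω
Step 3 — Series combination: Z_total = R + L = 467 + j658.5 Ω = 807.3∠54.7° Ω.
Step 4 — Power factor: PF = cos(φ) = Re(Z)/|Z| = 467/807.3 = 0.5785.
Step 5 — Type: Im(Z) = 658.5 ⇒ lagging (phase φ = 54.7°).

PF = 0.5785 (lagging, φ = 54.7°)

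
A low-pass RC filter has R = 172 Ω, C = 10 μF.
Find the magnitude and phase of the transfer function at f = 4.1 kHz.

Step 1 — Angular frequency: ω = 2π·4100 = 2.576e+04 rad/s.
Step 2 — Transfer function: H(jω) = 1/(1 + jωRC).
Step 3 — Denominator: 1 + jωRC = 1 + j·2.576e+04·172·1e-05 = 1 + j44.31.
Step 4 — H = 0.0005091 - j0.02256.
Step 5 — Magnitude: |H| = 0.02256 (-32.9 dB); phase: φ = -88.7°.

|H| = 0.02256 (-32.9 dB), φ = -88.7°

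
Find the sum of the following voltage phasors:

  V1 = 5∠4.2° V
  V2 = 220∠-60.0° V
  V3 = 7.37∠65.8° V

Step 1 — Convert each phasor to rectangular form:
  V1 = 5·(cos(4.2°) + j·sin(4.2°)) = 4.987 + j0.3662 V
  V2 = 220·(cos(-60.0°) + j·sin(-60.0°)) = 110 - j190.5 V
  V3 = 7.37·(cos(65.8°) + j·sin(65.8°)) = 3.021 + j6.722 V
Step 2 — Sum components: V_total = 118 - j183.4 V.
Step 3 — Convert to polar: |V_total| = 218.1 V, ∠V_total = -57.2°.

V_total = 218.1∠-57.2° V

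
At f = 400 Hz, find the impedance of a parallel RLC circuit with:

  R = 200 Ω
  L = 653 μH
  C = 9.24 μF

Step 1 — Angular frequency: ω = 2π·f = 2π·400 = 2513 rad/s.
Step 2 — Component impedances:
  R: Z = R = 200 Ω
  L: Z = jωL = j·2513·0.000653 = 0 + j1.641 Ω
  C: Z = 1/(jωC) = -j/(ω·C) = 0 - j43.06 Ω
Step 3 — Parallel combination: 1/Z_total = 1/R + 1/L + 1/C; Z_total = 0.01455 + j1.706 Ω = 1.706∠89.5° Ω.

Z = 0.01455 + j1.706 Ω = 1.706∠89.5° Ω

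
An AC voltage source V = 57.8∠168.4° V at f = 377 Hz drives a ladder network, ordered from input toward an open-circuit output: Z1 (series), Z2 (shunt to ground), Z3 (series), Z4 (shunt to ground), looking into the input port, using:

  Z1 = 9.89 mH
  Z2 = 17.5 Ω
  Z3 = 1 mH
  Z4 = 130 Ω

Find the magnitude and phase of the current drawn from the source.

Step 1 — Angular frequency: ω = 2π·f = 2π·377 = 2369 rad/s.
Step 2 — Component impedances:
  Z1: Z = jωL = j·2369·0.00989 = 0 + j23.43 Ω
  Z2: Z = R = 17.5 Ω
  Z3: Z = jωL = j·2369·0.001 = 0 + j2.369 Ω
  Z4: Z = R = 130 Ω
Step 3 — Ladder network (open output): work backward from the far end, alternating series and parallel combinations. Z_in = 15.42 + j23.46 Ω = 28.08∠56.7° Ω.
Step 4 — Source phasor: V = 57.8∠168.4° V = -56.62 + j11.62 V.
Step 5 — Ohm's law: I = V / Z_total = (-56.62 + j11.62) / (15.42 + j23.46) = -0.762 + j1.912 A.
Step 6 — Convert to polar: |I| = 2.059 A, ∠I = 111.7°.

I = 2.059∠111.7° A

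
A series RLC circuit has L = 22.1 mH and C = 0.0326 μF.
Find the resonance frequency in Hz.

Step 1 — Resonance condition Im(Z)=0 gives ω₀ = 1/√(LC).
Step 2 — ω₀ = 1/√(0.0221·3.26e-08) = 3.726e+04 rad/s.
Step 3 — f₀ = ω₀/(2π) = 5929 Hz.

f₀ = 5929 Hz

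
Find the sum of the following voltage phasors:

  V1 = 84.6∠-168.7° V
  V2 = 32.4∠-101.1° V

Step 1 — Convert each phasor to rectangular form:
  V1 = 84.6·(cos(-168.7°) + j·sin(-168.7°)) = -82.96 - j16.58 V
  V2 = 32.4·(cos(-101.1°) + j·sin(-101.1°)) = -6.238 - j31.79 V
Step 2 — Sum components: V_total = -89.2 - j48.37 V.
Step 3 — Convert to polar: |V_total| = 101.5 V, ∠V_total = -151.5°.

V_total = 101.5∠-151.5° V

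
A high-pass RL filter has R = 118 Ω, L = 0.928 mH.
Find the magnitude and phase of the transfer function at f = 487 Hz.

Step 1 — Angular frequency: ω = 2π·487 = 3060 rad/s.
Step 2 — Transfer function: H(jω) = jωL/(R + jωL).
Step 3 — Numerator jωL = j·2.84; denominator R + jωL = 118 + j2.84.
Step 4 — H = 0.0005788 + j0.02405.
Step 5 — Magnitude: |H| = 0.02406 (-32.4 dB); phase: φ = 88.6°.

|H| = 0.02406 (-32.4 dB), φ = 88.6°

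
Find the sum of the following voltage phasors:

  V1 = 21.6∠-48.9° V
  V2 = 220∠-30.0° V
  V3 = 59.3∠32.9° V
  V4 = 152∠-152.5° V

Step 1 — Convert each phasor to rectangular form:
  V1 = 21.6·(cos(-48.9°) + j·sin(-48.9°)) = 14.2 - j16.28 V
  V2 = 220·(cos(-30.0°) + j·sin(-30.0°)) = 190.5 - j110 V
  V3 = 59.3·(cos(32.9°) + j·sin(32.9°)) = 49.79 + j32.21 V
  V4 = 152·(cos(-152.5°) + j·sin(-152.5°)) = -134.8 - j70.19 V
Step 2 — Sum components: V_total = 119.7 - j164.3 V.
Step 3 — Convert to polar: |V_total| = 203.2 V, ∠V_total = -53.9°.

V_total = 203.2∠-53.9° V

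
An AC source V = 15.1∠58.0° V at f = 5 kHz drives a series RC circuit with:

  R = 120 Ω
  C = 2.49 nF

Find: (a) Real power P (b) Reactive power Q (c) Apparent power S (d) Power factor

Step 1 — Angular frequency: ω = 2π·f = 2π·5000 = 3.142e+04 rad/s.
Step 2 — Component impedances:
  R: Z = R = 120 Ω
  C: Z = 1/(jωC) = -j/(ω·C) = 0 - j1.278e+04 Ω
Step 3 — Series combination: Z_total = R + C = 120 - j1.278e+04 Ω = 1.278e+04∠-89.5° Ω.
Step 4 — Source phasor: V = 15.1∠58.0° V = 8.002 + j12.81 V.
Step 5 — Current: I = V / Z = -0.0009958 + j0.0006353 A = 0.001181∠147.5° A.
Step 6 — Complex power: S = V·I* = 0.0001674 - j0.01783 VA.
Step 7 — Real power: P = Re(S) = 0.0001674 W.
Step 8 — Reactive power: Q = Im(S) = -0.01783 VAR.
Step 9 — Apparent power: |S| = 0.01784 VA.
Step 10 — Power factor: PF = P/|S| = 0.009387 (leading).

(a) P = 0.0001674 W  (b) Q = -0.01783 VAR  (c) S = 0.01784 VA  (d) PF = 0.009387 (leading)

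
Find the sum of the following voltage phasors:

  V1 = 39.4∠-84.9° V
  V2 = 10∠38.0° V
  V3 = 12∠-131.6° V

Step 1 — Convert each phasor to rectangular form:
  V1 = 39.4·(cos(-84.9°) + j·sin(-84.9°)) = 3.502 - j39.24 V
  V2 = 10·(cos(38.0°) + j·sin(38.0°)) = 7.88 + j6.157 V
  V3 = 12·(cos(-131.6°) + j·sin(-131.6°)) = -7.967 - j8.974 V
Step 2 — Sum components: V_total = 3.415 - j42.06 V.
Step 3 — Convert to polar: |V_total| = 42.2 V, ∠V_total = -85.4°.

V_total = 42.2∠-85.4° V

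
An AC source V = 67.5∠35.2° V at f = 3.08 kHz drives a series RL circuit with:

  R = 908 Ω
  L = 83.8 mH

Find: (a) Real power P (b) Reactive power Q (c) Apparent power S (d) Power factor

Step 1 — Angular frequency: ω = 2π·f = 2π·3080 = 1.935e+04 rad/s.
Step 2 — Component impedances:
  R: Z = R = 908 Ω
  L: Z = jωL = j·1.935e+04·0.0838 = 0 + j1622 Ω
Step 3 — Series combination: Z_total = R + L = 908 + j1622 Ω = 1859∠60.8° Ω.
Step 4 — Source phasor: V = 67.5∠35.2° V = 55.16 + j38.91 V.
Step 5 — Current: I = V / Z = 0.03276 - j0.01567 A = 0.03632∠-25.6° A.
Step 6 — Complex power: S = V·I* = 1.198 + j2.139 VA.
Step 7 — Real power: P = Re(S) = 1.198 W.
Step 8 — Reactive power: Q = Im(S) = 2.139 VAR.
Step 9 — Apparent power: |S| = 2.451 VA.
Step 10 — Power factor: PF = P/|S| = 0.4885 (lagging).

(a) P = 1.198 W  (b) Q = 2.139 VAR  (c) S = 2.451 VA  (d) PF = 0.4885 (lagging)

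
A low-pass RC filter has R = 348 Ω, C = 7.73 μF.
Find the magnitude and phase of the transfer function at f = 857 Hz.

Step 1 — Angular frequency: ω = 2π·857 = 5385 rad/s.
Step 2 — Transfer function: H(jω) = 1/(1 + jωRC).
Step 3 — Denominator: 1 + jωRC = 1 + j·5385·348·7.73e-06 = 1 + j14.49.
Step 4 — H = 0.004743 - j0.06871.
Step 5 — Magnitude: |H| = 0.06887 (-23.2 dB); phase: φ = -86.1°.

|H| = 0.06887 (-23.2 dB), φ = -86.1°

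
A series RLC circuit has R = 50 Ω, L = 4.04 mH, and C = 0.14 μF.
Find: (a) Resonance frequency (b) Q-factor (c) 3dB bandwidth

Step 1 — Resonance: ω₀ = 1/√(LC) = 1/√(0.00404·1.4e-07) = 4.205e+04 rad/s.
Step 2 — f₀ = ω₀/(2π) = 6692 Hz.
Step 3 — Series Q: Q = ω₀L/R = 4.205e+04·0.00404/50 = 3.397.
Step 4 — Bandwidth: Δω = ω₀/Q = 1.238e+04 rad/s; BW = Δω/(2π) = 1970 Hz.

(a) f₀ = 6692 Hz  (b) Q = 3.397  (c) BW = 1970 Hz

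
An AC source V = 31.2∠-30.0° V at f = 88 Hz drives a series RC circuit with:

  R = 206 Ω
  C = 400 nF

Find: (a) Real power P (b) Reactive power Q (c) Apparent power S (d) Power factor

Step 1 — Angular frequency: ω = 2π·f = 2π·88 = 552.9 rad/s.
Step 2 — Component impedances:
  R: Z = R = 206 Ω
  C: Z = 1/(jωC) = -j/(ω·C) = 0 - j4521 Ω
Step 3 — Series combination: Z_total = R + C = 206 - j4521 Ω = 4526∠-87.4° Ω.
Step 4 — Source phasor: V = 31.2∠-30.0° V = 27.02 - j15.6 V.
Step 5 — Current: I = V / Z = 0.003715 + j0.005807 A = 0.006893∠57.4° A.
Step 6 — Complex power: S = V·I* = 0.009789 - j0.2148 VA.
Step 7 — Real power: P = Re(S) = 0.009789 W.
Step 8 — Reactive power: Q = Im(S) = -0.2148 VAR.
Step 9 — Apparent power: |S| = 0.2151 VA.
Step 10 — Power factor: PF = P/|S| = 0.04551 (leading).

(a) P = 0.009789 W  (b) Q = -0.2148 VAR  (c) S = 0.2151 VA  (d) PF = 0.04551 (leading)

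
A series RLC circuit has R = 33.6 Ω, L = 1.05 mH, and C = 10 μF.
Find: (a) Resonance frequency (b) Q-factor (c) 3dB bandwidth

Step 1 — Resonance condition Im(Z)=0 gives ω₀ = 1/√(LC).
Step 2 — ω₀ = 1/√(0.00105·1e-05) = 9759 rad/s.
Step 3 — f₀ = ω₀/(2π) = 1553 Hz.
Step 4 — Series Q: Q = ω₀L/R = 9759·0.00105/33.6 = 0.305.
Step 5 — 3dB bandwidth: Δω = ω₀/Q = 3.2e+04 rad/s; BW = Δω/(2π) = 5093 Hz.

(a) f₀ = 1553 Hz  (b) Q = 0.305  (c) BW = 5093 Hz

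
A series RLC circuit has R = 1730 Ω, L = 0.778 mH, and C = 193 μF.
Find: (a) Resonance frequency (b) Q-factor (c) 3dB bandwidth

Step 1 — Resonance condition Im(Z)=0 gives ω₀ = 1/√(LC).
Step 2 — ω₀ = 1/√(0.000778·0.000193) = 2581 rad/s.
Step 3 — f₀ = ω₀/(2π) = 410.7 Hz.
Step 4 — Series Q: Q = ω₀L/R = 2581·0.000778/1730 = 0.001161.
Step 5 — 3dB bandwidth: Δω = ω₀/Q = 2.224e+06 rad/s; BW = Δω/(2π) = 3.539e+05 Hz.

(a) f₀ = 410.7 Hz  (b) Q = 0.001161  (c) BW = 3.539e+05 Hz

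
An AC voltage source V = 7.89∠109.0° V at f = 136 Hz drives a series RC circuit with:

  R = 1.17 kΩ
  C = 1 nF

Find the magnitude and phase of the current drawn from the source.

Step 1 — Angular frequency: ω = 2π·f = 2π·136 = 854.5 rad/s.
Step 2 — Component impedances:
  R: Z = R = 1170 Ω
  C: Z = 1/(jωC) = -j/(ω·C) = 0 - j1.17e+06 Ω
Step 3 — Series combination: Z_total = R + C = 1170 - j1.17e+06 Ω = 1.17e+06∠-89.9° Ω.
Step 4 — Source phasor: V = 7.89∠109.0° V = -2.569 + j7.46 V.
Step 5 — Ohm's law: I = V / Z_total = (-2.569 + j7.46) / (1170 - j1.17e+06) = -6.377e-06 - j2.189e-06 A.
Step 6 — Convert to polar: |I| = 6.742e-06 A, ∠I = -161.1°.

I = 6.742e-06∠-161.1° A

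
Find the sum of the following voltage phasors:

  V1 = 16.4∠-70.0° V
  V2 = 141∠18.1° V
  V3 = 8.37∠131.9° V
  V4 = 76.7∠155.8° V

Step 1 — Convert each phasor to rectangular form:
  V1 = 16.4·(cos(-70.0°) + j·sin(-70.0°)) = 5.609 - j15.41 V
  V2 = 141·(cos(18.1°) + j·sin(18.1°)) = 134 + j43.81 V
  V3 = 8.37·(cos(131.9°) + j·sin(131.9°)) = -5.59 + j6.23 V
  V4 = 76.7·(cos(155.8°) + j·sin(155.8°)) = -69.96 + j31.44 V
Step 2 — Sum components: V_total = 64.08 + j66.07 V.
Step 3 — Convert to polar: |V_total| = 92.04 V, ∠V_total = 45.9°.

V_total = 92.04∠45.9° V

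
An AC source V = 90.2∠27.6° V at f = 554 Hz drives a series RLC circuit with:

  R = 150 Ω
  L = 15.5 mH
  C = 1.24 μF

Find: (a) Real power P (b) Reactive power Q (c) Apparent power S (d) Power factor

Step 1 — Angular frequency: ω = 2π·f = 2π·554 = 3481 rad/s.
Step 2 — Component impedances:
  R: Z = R = 150 Ω
  L: Z = jωL = j·3481·0.0155 = 0 + j53.95 Ω
  C: Z = 1/(jωC) = -j/(ω·C) = 0 - j231.7 Ω
Step 3 — Series combination: Z_total = R + L + C = 150 - j177.7 Ω = 232.6∠-49.8° Ω.
Step 4 — Source phasor: V = 90.2∠27.6° V = 79.94 + j41.79 V.
Step 5 — Current: I = V / Z = 0.08437 + j0.3786 A = 0.3878∠77.4° A.
Step 6 — Complex power: S = V·I* = 22.56 - j26.73 VA.
Step 7 — Real power: P = Re(S) = 22.56 W.
Step 8 — Reactive power: Q = Im(S) = -26.73 VAR.
Step 9 — Apparent power: |S| = 34.98 VA.
Step 10 — Power factor: PF = P/|S| = 0.645 (leading).

(a) P = 22.56 W  (b) Q = -26.73 VAR  (c) S = 34.98 VA  (d) PF = 0.645 (leading)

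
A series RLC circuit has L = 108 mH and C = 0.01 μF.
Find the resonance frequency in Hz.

Step 1 — Resonance condition Im(Z)=0 gives ω₀ = 1/√(LC).
Step 2 — ω₀ = 1/√(0.108·1e-08) = 3.043e+04 rad/s.
Step 3 — f₀ = ω₀/(2π) = 4843 Hz.

f₀ = 4843 Hz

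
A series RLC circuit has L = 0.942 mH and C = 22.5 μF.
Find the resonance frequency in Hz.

Step 1 — Resonance condition Im(Z)=0 gives ω₀ = 1/√(LC).
Step 2 — ω₀ = 1/√(0.000942·2.25e-05) = 6869 rad/s.
Step 3 — f₀ = ω₀/(2π) = 1093 Hz.

f₀ = 1093 Hz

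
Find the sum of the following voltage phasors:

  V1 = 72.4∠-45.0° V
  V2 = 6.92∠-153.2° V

Step 1 — Convert each phasor to rectangular form:
  V1 = 72.4·(cos(-45.0°) + j·sin(-45.0°)) = 51.19 - j51.19 V
  V2 = 6.92·(cos(-153.2°) + j·sin(-153.2°)) = -6.177 - j3.12 V
Step 2 — Sum components: V_total = 45.02 - j54.31 V.
Step 3 — Convert to polar: |V_total| = 70.55 V, ∠V_total = -50.3°.

V_total = 70.55∠-50.3° V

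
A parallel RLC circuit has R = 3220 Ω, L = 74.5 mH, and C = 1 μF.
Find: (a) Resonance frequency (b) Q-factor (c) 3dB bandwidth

Step 1 — Resonance: ω₀ = 1/√(LC) = 1/√(0.0745·1e-06) = 3664 rad/s.
Step 2 — f₀ = ω₀/(2π) = 583.1 Hz.
Step 3 — Parallel Q: Q = R/(ω₀L) = 3220/(3664·0.0745) = 11.8.
Step 4 — Bandwidth: Δω = ω₀/Q = 310.6 rad/s; BW = Δω/(2π) = 49.43 Hz.

(a) f₀ = 583.1 Hz  (b) Q = 11.8  (c) BW = 49.43 Hz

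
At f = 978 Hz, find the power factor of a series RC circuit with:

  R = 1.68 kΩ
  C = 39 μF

Step 1 — Angular frequency: ω = 2π·f = 2π·978 = 6145 rad/s.
Step 2 — Component impedances:
  R: Z = R = 1680 Ω
  C: Z = 1/(jωC) = -j/(ω·C) = 0 - j4.173 Ω
Step 3 — Series combination: Z_total = R + C = 1680 - j4.173 Ω = 1680∠-0.1° Ω.
Step 4 — Power factor: PF = cos(φ) = Re(Z)/|Z| = 1680/1680 = 1.
Step 5 — Type: Im(Z) = -4.173 ⇒ leading (phase φ = -0.1°).

PF = 1 (leading, φ = -0.1°)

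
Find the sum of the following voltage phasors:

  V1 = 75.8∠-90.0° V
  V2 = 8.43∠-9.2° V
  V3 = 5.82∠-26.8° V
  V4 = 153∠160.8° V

Step 1 — Convert each phasor to rectangular form:
  V1 = 75.8·(cos(-90.0°) + j·sin(-90.0°)) = 0 - j75.8 V
  V2 = 8.43·(cos(-9.2°) + j·sin(-9.2°)) = 8.322 - j1.348 V
  V3 = 5.82·(cos(-26.8°) + j·sin(-26.8°)) = 5.195 - j2.624 V
  V4 = 153·(cos(160.8°) + j·sin(160.8°)) = -144.5 + j50.32 V
Step 2 — Sum components: V_total = -131 - j29.46 V.
Step 3 — Convert to polar: |V_total| = 134.2 V, ∠V_total = -167.3°.

V_total = 134.2∠-167.3° V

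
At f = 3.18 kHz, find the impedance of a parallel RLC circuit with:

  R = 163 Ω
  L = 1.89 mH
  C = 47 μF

Step 1 — Angular frequency: ω = 2π·f = 2π·3180 = 1.998e+04 rad/s.
Step 2 — Component impedances:
  R: Z = R = 163 Ω
  L: Z = jωL = j·1.998e+04·0.00189 = 0 + j37.76 Ω
  C: Z = 1/(jωC) = -j/(ω·C) = 0 - j1.065 Ω
Step 3 — Parallel combination: 1/Z_total = 1/R + 1/L + 1/C; Z_total = 0.007366 - j1.096 Ω = 1.096∠-89.6° Ω.

Z = 0.007366 - j1.096 Ω = 1.096∠-89.6° Ω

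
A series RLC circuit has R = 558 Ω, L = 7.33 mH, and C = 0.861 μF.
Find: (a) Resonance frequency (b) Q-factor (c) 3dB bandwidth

Step 1 — Resonance condition Im(Z)=0 gives ω₀ = 1/√(LC).
Step 2 — ω₀ = 1/√(0.00733·8.61e-07) = 1.259e+04 rad/s.
Step 3 — f₀ = ω₀/(2π) = 2003 Hz.
Step 4 — Series Q: Q = ω₀L/R = 1.259e+04·0.00733/558 = 0.1654.
Step 5 — 3dB bandwidth: Δω = ω₀/Q = 7.613e+04 rad/s; BW = Δω/(2π) = 1.212e+04 Hz.

(a) f₀ = 2003 Hz  (b) Q = 0.1654  (c) BW = 1.212e+04 Hz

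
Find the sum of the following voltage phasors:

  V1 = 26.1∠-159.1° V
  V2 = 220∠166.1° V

Step 1 — Convert each phasor to rectangular form:
  V1 = 26.1·(cos(-159.1°) + j·sin(-159.1°)) = -24.38 - j9.311 V
  V2 = 220·(cos(166.1°) + j·sin(166.1°)) = -213.6 + j52.85 V
Step 2 — Sum components: V_total = -237.9 + j43.54 V.
Step 3 — Convert to polar: |V_total| = 241.9 V, ∠V_total = 169.6°.

V_total = 241.9∠169.6° V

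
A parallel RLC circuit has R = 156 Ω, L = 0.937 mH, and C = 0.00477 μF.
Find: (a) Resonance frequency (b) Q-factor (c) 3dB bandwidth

Step 1 — Resonance: ω₀ = 1/√(LC) = 1/√(0.000937·4.77e-09) = 4.73e+05 rad/s.
Step 2 — f₀ = ω₀/(2π) = 7.528e+04 Hz.
Step 3 — Parallel Q: Q = R/(ω₀L) = 156/(4.73e+05·0.000937) = 0.352.
Step 4 — Bandwidth: Δω = ω₀/Q = 1.344e+06 rad/s; BW = Δω/(2π) = 2.139e+05 Hz.

(a) f₀ = 7.528e+04 Hz  (b) Q = 0.352  (c) BW = 2.139e+05 Hz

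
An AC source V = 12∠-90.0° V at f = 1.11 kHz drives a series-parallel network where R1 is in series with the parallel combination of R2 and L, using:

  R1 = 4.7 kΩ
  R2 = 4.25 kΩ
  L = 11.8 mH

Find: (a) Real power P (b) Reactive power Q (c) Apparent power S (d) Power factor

Step 1 — Angular frequency: ω = 2π·f = 2π·1110 = 6974 rad/s.
Step 2 — Component impedances:
  R1: Z = R = 4700 Ω
  R2: Z = R = 4250 Ω
  L: Z = jωL = j·6974·0.0118 = 0 + j82.3 Ω
Step 3 — Parallel branch: R2 || L = 1/(1/R2 + 1/L) = 1.593 + j82.27 Ω.
Step 4 — Series with R1: Z_total = R1 + (R2 || L) = 4702 + j82.27 Ω = 4702∠1.0° Ω.
Step 5 — Source phasor: V = 12∠-90.0° V = 0 - j12 V.
Step 6 — Current: I = V / Z = -4.465e-05 - j0.002552 A = 0.002552∠-91.0° A.
Step 7 — Complex power: S = V·I* = 0.03062 + j0.0005357 VA.
Step 8 — Real power: P = Re(S) = 0.03062 W.
Step 9 — Reactive power: Q = Im(S) = 0.0005357 VAR.
Step 10 — Apparent power: |S| = 0.03062 VA.
Step 11 — Power factor: PF = P/|S| = 0.9998 (lagging).

(a) P = 0.03062 W  (b) Q = 0.0005357 VAR  (c) S = 0.03062 VA  (d) PF = 0.9998 (lagging)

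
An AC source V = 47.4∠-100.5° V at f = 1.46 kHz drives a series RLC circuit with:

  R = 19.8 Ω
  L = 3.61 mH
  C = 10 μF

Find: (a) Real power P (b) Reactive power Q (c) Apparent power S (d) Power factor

Step 1 — Angular frequency: ω = 2π·f = 2π·1460 = 9173 rad/s.
Step 2 — Component impedances:
  R: Z = R = 19.8 Ω
  L: Z = jωL = j·9173·0.00361 = 0 + j33.12 Ω
  C: Z = 1/(jωC) = -j/(ω·C) = 0 - j10.9 Ω
Step 3 — Series combination: Z_total = R + L + C = 19.8 + j22.22 Ω = 29.76∠48.3° Ω.
Step 4 — Source phasor: V = 47.4∠-100.5° V = -8.638 - j46.61 V.
Step 5 — Current: I = V / Z = -1.362 - j0.8254 A = 1.593∠-148.8° A.
Step 6 — Complex power: S = V·I* = 50.24 + j56.36 VA.
Step 7 — Real power: P = Re(S) = 50.24 W.
Step 8 — Reactive power: Q = Im(S) = 56.36 VAR.
Step 9 — Apparent power: |S| = 75.5 VA.
Step 10 — Power factor: PF = P/|S| = 0.6654 (lagging).

(a) P = 50.24 W  (b) Q = 56.36 VAR  (c) S = 75.5 VA  (d) PF = 0.6654 (lagging)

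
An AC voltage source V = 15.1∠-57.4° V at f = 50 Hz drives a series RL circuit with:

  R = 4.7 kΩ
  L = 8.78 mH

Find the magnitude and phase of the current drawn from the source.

Step 1 — Angular frequency: ω = 2π·f = 2π·50 = 314.2 rad/s.
Step 2 — Component impedances:
  R: Z = R = 4700 Ω
  L: Z = jωL = j·314.2·0.00878 = 0 + j2.758 Ω
Step 3 — Series combination: Z_total = R + L = 4700 + j2.758 Ω = 4700∠0.0° Ω.
Step 4 — Source phasor: V = 15.1∠-57.4° V = 8.135 - j12.72 V.
Step 5 — Ohm's law: I = V / Z_total = (8.135 - j12.72) / (4700 + j2.758) = 0.001729 - j0.002708 A.
Step 6 — Convert to polar: |I| = 0.003213 A, ∠I = -57.4°.

I = 0.003213∠-57.4° A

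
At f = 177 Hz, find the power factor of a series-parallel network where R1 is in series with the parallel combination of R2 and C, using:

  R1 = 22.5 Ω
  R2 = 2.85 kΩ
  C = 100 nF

Step 1 — Angular frequency: ω = 2π·f = 2π·177 = 1112 rad/s.
Step 2 — Component impedances:
  R1: Z = R = 22.5 Ω
  R2: Z = R = 2850 Ω
  C: Z = 1/(jωC) = -j/(ω·C) = 0 - j8992 Ω
Step 3 — Parallel branch: R2 || C = 1/(1/R2 + 1/C) = 2590 - j820.9 Ω.
Step 4 — Series with R1: Z_total = R1 + (R2 || C) = 2612 - j820.9 Ω = 2738∠-17.4° Ω.
Step 5 — Power factor: PF = cos(φ) = Re(Z)/|Z| = 2612/2738 = 0.954.
Step 6 — Type: Im(Z) = -820.9 ⇒ leading (phase φ = -17.4°).

PF = 0.954 (leading, φ = -17.4°)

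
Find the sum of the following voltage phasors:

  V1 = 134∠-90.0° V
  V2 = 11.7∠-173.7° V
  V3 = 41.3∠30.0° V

Step 1 — Convert each phasor to rectangular form:
  V1 = 134·(cos(-90.0°) + j·sin(-90.0°)) = 0 - j134 V
  V2 = 11.7·(cos(-173.7°) + j·sin(-173.7°)) = -11.63 - j1.284 V
  V3 = 41.3·(cos(30.0°) + j·sin(30.0°)) = 35.77 + j20.65 V
Step 2 — Sum components: V_total = 24.14 - j114.6 V.
Step 3 — Convert to polar: |V_total| = 117.1 V, ∠V_total = -78.1°.

V_total = 117.1∠-78.1° V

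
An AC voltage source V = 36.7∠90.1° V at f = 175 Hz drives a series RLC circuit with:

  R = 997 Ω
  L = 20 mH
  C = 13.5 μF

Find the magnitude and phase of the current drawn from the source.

Step 1 — Angular frequency: ω = 2π·f = 2π·175 = 1100 rad/s.
Step 2 — Component impedances:
  R: Z = R = 997 Ω
  L: Z = jωL = j·1100·0.02 = 0 + j21.99 Ω
  C: Z = 1/(jωC) = -j/(ω·C) = 0 - j67.37 Ω
Step 3 — Series combination: Z_total = R + L + C = 997 - j45.38 Ω = 998∠-2.6° Ω.
Step 4 — Source phasor: V = 36.7∠90.1° V = -0.06405 + j36.7 V.
Step 5 — Ohm's law: I = V / Z_total = (-0.06405 + j36.7) / (997 - j45.38) = -0.001736 + j0.03673 A.
Step 6 — Convert to polar: |I| = 0.03677 A, ∠I = 92.7°.

I = 0.03677∠92.7° A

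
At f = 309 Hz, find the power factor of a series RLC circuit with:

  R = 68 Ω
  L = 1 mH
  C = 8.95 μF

Step 1 — Angular frequency: ω = 2π·f = 2π·309 = 1942 rad/s.
Step 2 — Component impedances:
  R: Z = R = 68 Ω
  L: Z = jωL = j·1942·0.001 = 0 + j1.942 Ω
  C: Z = 1/(jωC) = -j/(ω·C) = 0 - j57.55 Ω
Step 3 — Series combination: Z_total = R + L + C = 68 - j55.61 Ω = 87.84∠-39.3° Ω.
Step 4 — Power factor: PF = cos(φ) = Re(Z)/|Z| = 68/87.84 = 0.7741.
Step 5 — Type: Im(Z) = -55.61 ⇒ leading (phase φ = -39.3°).

PF = 0.7741 (leading, φ = -39.3°)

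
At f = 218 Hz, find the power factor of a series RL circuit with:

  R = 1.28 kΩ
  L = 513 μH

Step 1 — Angular frequency: ω = 2π·f = 2π·218 = 1370 rad/s.
Step 2 — Component impedances:
  R: Z = R = 1280 Ω
  L: Z = jωL = j·1370·0.000513 = 0 + j0.7027 Ω
Step 3 — Series combination: Z_total = R + L = 1280 + j0.7027 Ω = 1280∠0.0° Ω.
Step 4 — Power factor: PF = cos(φ) = Re(Z)/|Z| = 1280/1280 = 1.
Step 5 — Type: Im(Z) = 0.7027 ⇒ lagging (phase φ = 0.0°).

PF = 1 (lagging, φ = 0.0°)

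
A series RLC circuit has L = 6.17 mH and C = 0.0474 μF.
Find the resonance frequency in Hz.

Step 1 — Resonance condition Im(Z)=0 gives ω₀ = 1/√(LC).
Step 2 — ω₀ = 1/√(0.00617·4.74e-08) = 5.847e+04 rad/s.
Step 3 — f₀ = ω₀/(2π) = 9307 Hz.

f₀ = 9307 Hz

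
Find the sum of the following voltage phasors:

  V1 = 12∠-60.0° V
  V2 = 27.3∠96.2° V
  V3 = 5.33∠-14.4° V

Step 1 — Convert each phasor to rectangular form:
  V1 = 12·(cos(-60.0°) + j·sin(-60.0°)) = 6 - j10.39 V
  V2 = 27.3·(cos(96.2°) + j·sin(96.2°)) = -2.948 + j27.14 V
  V3 = 5.33·(cos(-14.4°) + j·sin(-14.4°)) = 5.163 - j1.326 V
Step 2 — Sum components: V_total = 8.214 + j15.42 V.
Step 3 — Convert to polar: |V_total| = 17.47 V, ∠V_total = 62.0°.

V_total = 17.47∠62.0° V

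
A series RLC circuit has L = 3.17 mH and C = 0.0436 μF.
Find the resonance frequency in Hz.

Step 1 — Resonance condition Im(Z)=0 gives ω₀ = 1/√(LC).
Step 2 — ω₀ = 1/√(0.00317·4.36e-08) = 8.506e+04 rad/s.
Step 3 — f₀ = ω₀/(2π) = 1.354e+04 Hz.

f₀ = 1.354e+04 Hz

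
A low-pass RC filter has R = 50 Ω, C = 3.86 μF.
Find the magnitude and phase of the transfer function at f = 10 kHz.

Step 1 — Angular frequency: ω = 2π·1e+04 = 6.283e+04 rad/s.
Step 2 — Transfer function: H(jω) = 1/(1 + jωRC).
Step 3 — Denominator: 1 + jωRC = 1 + j·6.283e+04·50·3.86e-06 = 1 + j12.13.
Step 4 — H = 0.006754 - j0.08191.
Step 5 — Magnitude: |H| = 0.08218 (-21.7 dB); phase: φ = -85.3°.

|H| = 0.08218 (-21.7 dB), φ = -85.3°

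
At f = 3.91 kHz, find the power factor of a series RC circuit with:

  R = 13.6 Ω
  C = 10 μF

Step 1 — Angular frequency: ω = 2π·f = 2π·3910 = 2.457e+04 rad/s.
Step 2 — Component impedances:
  R: Z = R = 13.6 Ω
  C: Z = 1/(jωC) = -j/(ω·C) = 0 - j4.07 Ω
Step 3 — Series combination: Z_total = R + C = 13.6 - j4.07 Ω = 14.2∠-16.7° Ω.
Step 4 — Power factor: PF = cos(φ) = Re(Z)/|Z| = 13.6/14.196 = 0.958.
Step 5 — Type: Im(Z) = -4.07 ⇒ leading (phase φ = -16.7°).

PF = 0.958 (leading, φ = -16.7°)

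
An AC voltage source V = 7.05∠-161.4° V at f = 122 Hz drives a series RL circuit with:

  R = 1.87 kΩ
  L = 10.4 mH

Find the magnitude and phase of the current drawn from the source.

Step 1 — Angular frequency: ω = 2π·f = 2π·122 = 766.5 rad/s.
Step 2 — Component impedances:
  R: Z = R = 1870 Ω
  L: Z = jωL = j·766.5·0.0104 = 0 + j7.972 Ω
Step 3 — Series combination: Z_total = R + L = 1870 + j7.972 Ω = 1870∠0.2° Ω.
Step 4 — Source phasor: V = 7.05∠-161.4° V = -6.682 - j2.249 V.
Step 5 — Ohm's law: I = V / Z_total = (-6.682 - j2.249) / (1870 + j7.972) = -0.003578 - j0.001187 A.
Step 6 — Convert to polar: |I| = 0.00377 A, ∠I = -161.6°.

I = 0.00377∠-161.6° A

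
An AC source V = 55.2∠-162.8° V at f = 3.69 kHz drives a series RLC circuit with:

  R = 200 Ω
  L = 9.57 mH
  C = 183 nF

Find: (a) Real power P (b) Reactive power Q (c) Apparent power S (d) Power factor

Step 1 — Angular frequency: ω = 2π·f = 2π·3690 = 2.318e+04 rad/s.
Step 2 — Component impedances:
  R: Z = R = 200 Ω
  L: Z = jωL = j·2.318e+04·0.00957 = 0 + j221.9 Ω
  C: Z = 1/(jωC) = -j/(ω·C) = 0 - j235.7 Ω
Step 3 — Series combination: Z_total = R + L + C = 200 - j13.81 Ω = 200.5∠-4.0° Ω.
Step 4 — Source phasor: V = 55.2∠-162.8° V = -52.73 - j16.32 V.
Step 5 — Current: I = V / Z = -0.2568 - j0.09935 A = 0.2753∠-158.8° A.
Step 6 — Complex power: S = V·I* = 15.16 - j1.047 VA.
Step 7 — Real power: P = Re(S) = 15.16 W.
Step 8 — Reactive power: Q = Im(S) = -1.047 VAR.
Step 9 — Apparent power: |S| = 15.2 VA.
Step 10 — Power factor: PF = P/|S| = 0.9976 (leading).

(a) P = 15.16 W  (b) Q = -1.047 VAR  (c) S = 15.2 VA  (d) PF = 0.9976 (leading)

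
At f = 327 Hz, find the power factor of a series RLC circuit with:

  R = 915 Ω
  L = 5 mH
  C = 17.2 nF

Step 1 — Angular frequency: ω = 2π·f = 2π·327 = 2055 rad/s.
Step 2 — Component impedances:
  R: Z = R = 915 Ω
  L: Z = jωL = j·2055·0.005 = 0 + j10.27 Ω
  C: Z = 1/(jωC) = -j/(ω·C) = 0 - j2.83e+04 Ω
Step 3 — Series combination: Z_total = R + L + C = 915 - j2.829e+04 Ω = 2.83e+04∠-88.1° Ω.
Step 4 — Power factor: PF = cos(φ) = Re(Z)/|Z| = 915/2.83e+04 = 0.03233.
Step 5 — Type: Im(Z) = -2.829e+04 ⇒ leading (phase φ = -88.1°).

PF = 0.03233 (leading, φ = -88.1°)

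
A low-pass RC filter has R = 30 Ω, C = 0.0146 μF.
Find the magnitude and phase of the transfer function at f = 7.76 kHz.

Step 1 — Angular frequency: ω = 2π·7760 = 4.876e+04 rad/s.
Step 2 — Transfer function: H(jω) = 1/(1 + jωRC).
Step 3 — Denominator: 1 + jωRC = 1 + j·4.876e+04·30·1.46e-08 = 1 + j0.02136.
Step 4 — H = 0.9995 - j0.02135.
Step 5 — Magnitude: |H| = 0.9998 (-0.0 dB); phase: φ = -1.2°.

|H| = 0.9998 (-0.0 dB), φ = -1.2°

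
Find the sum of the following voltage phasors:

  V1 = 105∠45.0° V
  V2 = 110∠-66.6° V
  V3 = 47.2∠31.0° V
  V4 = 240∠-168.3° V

Step 1 — Convert each phasor to rectangular form:
  V1 = 105·(cos(45.0°) + j·sin(45.0°)) = 74.25 + j74.25 V
  V2 = 110·(cos(-66.6°) + j·sin(-66.6°)) = 43.69 - j101 V
  V3 = 47.2·(cos(31.0°) + j·sin(31.0°)) = 40.46 + j24.31 V
  V4 = 240·(cos(-168.3°) + j·sin(-168.3°)) = -235 - j48.67 V
Step 2 — Sum components: V_total = -76.62 - j51.07 V.
Step 3 — Convert to polar: |V_total| = 92.08 V, ∠V_total = -146.3°.

V_total = 92.08∠-146.3° V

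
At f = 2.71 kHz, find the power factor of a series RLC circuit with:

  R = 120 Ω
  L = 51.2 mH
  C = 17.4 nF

Step 1 — Angular frequency: ω = 2π·f = 2π·2710 = 1.703e+04 rad/s.
Step 2 — Component impedances:
  R: Z = R = 120 Ω
  L: Z = jωL = j·1.703e+04·0.0512 = 0 + j871.8 Ω
  C: Z = 1/(jωC) = -j/(ω·C) = 0 - j3375 Ω
Step 3 — Series combination: Z_total = R + L + C = 120 - j2503 Ω = 2506∠-87.3° Ω.
Step 4 — Power factor: PF = cos(φ) = Re(Z)/|Z| = 120/2506.3 = 0.04788.
Step 5 — Type: Im(Z) = -2503 ⇒ leading (phase φ = -87.3°).

PF = 0.04788 (leading, φ = -87.3°)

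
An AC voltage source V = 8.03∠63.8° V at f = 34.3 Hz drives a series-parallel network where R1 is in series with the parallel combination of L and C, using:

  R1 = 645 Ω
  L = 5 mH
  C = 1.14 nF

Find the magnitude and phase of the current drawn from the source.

Step 1 — Angular frequency: ω = 2π·f = 2π·34.3 = 215.5 rad/s.
Step 2 — Component impedances:
  R1: Z = R = 645 Ω
  L: Z = jωL = j·215.5·0.005 = 0 + j1.078 Ω
  C: Z = 1/(jωC) = -j/(ω·C) = 0 - j4.07e+06 Ω
Step 3 — Parallel branch: L || C = 1/(1/L + 1/C) = 0 + j1.078 Ω.
Step 4 — Series with R1: Z_total = R1 + (L || C) = 645 + j1.078 Ω = 645∠0.1° Ω.
Step 5 — Source phasor: V = 8.03∠63.8° V = 3.545 + j7.205 V.
Step 6 — Ohm's law: I = V / Z_total = (3.545 + j7.205) / (645 + j1.078) = 0.005515 + j0.01116 A.
Step 7 — Convert to polar: |I| = 0.01245 A, ∠I = 63.7°.

I = 0.01245∠63.7° A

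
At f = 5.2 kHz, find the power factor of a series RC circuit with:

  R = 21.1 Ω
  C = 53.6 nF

Step 1 — Angular frequency: ω = 2π·f = 2π·5200 = 3.267e+04 rad/s.
Step 2 — Component impedances:
  R: Z = R = 21.1 Ω
  C: Z = 1/(jωC) = -j/(ω·C) = 0 - j571 Ω
Step 3 — Series combination: Z_total = R + C = 21.1 - j571 Ω = 571.4∠-87.9° Ω.
Step 4 — Power factor: PF = cos(φ) = Re(Z)/|Z| = 21.1/571.4 = 0.03693.
Step 5 — Type: Im(Z) = -571 ⇒ leading (phase φ = -87.9°).

PF = 0.03693 (leading, φ = -87.9°)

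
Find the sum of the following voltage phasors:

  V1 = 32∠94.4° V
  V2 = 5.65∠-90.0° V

Step 1 — Convert each phasor to rectangular form:
  V1 = 32·(cos(94.4°) + j·sin(94.4°)) = -2.455 + j31.91 V
  V2 = 5.65·(cos(-90.0°) + j·sin(-90.0°)) = 0 - j5.65 V
Step 2 — Sum components: V_total = -2.455 + j26.26 V.
Step 3 — Convert to polar: |V_total| = 26.37 V, ∠V_total = 95.3°.

V_total = 26.37∠95.3° V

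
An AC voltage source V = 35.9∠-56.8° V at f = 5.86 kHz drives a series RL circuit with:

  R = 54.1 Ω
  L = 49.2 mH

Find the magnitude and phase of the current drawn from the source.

Step 1 — Angular frequency: ω = 2π·f = 2π·5860 = 3.682e+04 rad/s.
Step 2 — Component impedances:
  R: Z = R = 54.1 Ω
  L: Z = jωL = j·3.682e+04·0.0492 = 0 + j1812 Ω
Step 3 — Series combination: Z_total = R + L = 54.1 + j1812 Ω = 1812∠88.3° Ω.
Step 4 — Source phasor: V = 35.9∠-56.8° V = 19.66 - j30.04 V.
Step 5 — Ohm's law: I = V / Z_total = (19.66 - j30.04) / (54.1 + j1812) = -0.01624 - j0.01134 A.
Step 6 — Convert to polar: |I| = 0.01981 A, ∠I = -145.1°.

I = 0.01981∠-145.1° A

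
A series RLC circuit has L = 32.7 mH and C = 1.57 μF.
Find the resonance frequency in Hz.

Step 1 — Resonance condition Im(Z)=0 gives ω₀ = 1/√(LC).
Step 2 — ω₀ = 1/√(0.0327·1.57e-06) = 4413 rad/s.
Step 3 — f₀ = ω₀/(2π) = 702.4 Hz.

f₀ = 702.4 Hz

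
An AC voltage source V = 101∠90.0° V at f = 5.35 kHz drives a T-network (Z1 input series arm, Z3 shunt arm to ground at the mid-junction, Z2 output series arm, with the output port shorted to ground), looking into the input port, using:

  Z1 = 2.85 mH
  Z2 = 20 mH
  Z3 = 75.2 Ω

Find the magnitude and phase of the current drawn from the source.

Step 1 — Angular frequency: ω = 2π·f = 2π·5350 = 3.362e+04 rad/s.
Step 2 — Component impedances:
  Z1: Z = jωL = j·3.362e+04·0.00285 = 0 + j95.8 Ω
  Z2: Z = jωL = j·3.362e+04·0.02 = 0 + j672.3 Ω
  Z3: Z = R = 75.2 Ω
Step 3 — With the output port shorted to ground, the output series arm Z2 runs from the junction to ground; the shunt arm Z3 also runs from the junction to ground. They appear in parallel: Z3 || Z2 = 74.27 + j8.308 Ω.
Step 4 — Series with input arm Z1: Z_in = Z1 + (Z3 || Z2) = 74.27 + j104.1 Ω = 127.9∠54.5° Ω.
Step 5 — Source phasor: V = 101∠90.0° V = 0 + j101 V.
Step 6 — Ohm's law: I = V / Z_total = (0 + j101) / (74.27 + j104.1) = 0.6429 + j0.4587 A.
Step 7 — Convert to polar: |I| = 0.7898 A, ∠I = 35.5°.

I = 0.7898∠35.5° A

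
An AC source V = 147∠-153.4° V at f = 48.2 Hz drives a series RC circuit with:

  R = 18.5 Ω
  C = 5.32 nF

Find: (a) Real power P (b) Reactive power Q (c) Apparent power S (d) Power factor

Step 1 — Angular frequency: ω = 2π·f = 2π·48.2 = 302.8 rad/s.
Step 2 — Component impedances:
  R: Z = R = 18.5 Ω
  C: Z = 1/(jωC) = -j/(ω·C) = 0 - j6.207e+05 Ω
Step 3 — Series combination: Z_total = R + C = 18.5 - j6.207e+05 Ω = 6.207e+05∠-90.0° Ω.
Step 4 — Source phasor: V = 147∠-153.4° V = -131.4 - j65.82 V.
Step 5 — Current: I = V / Z = 0.000106 - j0.0002118 A = 0.0002368∠-63.4° A.
Step 6 — Complex power: S = V·I* = 1.038e-06 - j0.03482 VA.
Step 7 — Real power: P = Re(S) = 1.038e-06 W.
Step 8 — Reactive power: Q = Im(S) = -0.03482 VAR.
Step 9 — Apparent power: |S| = 0.03482 VA.
Step 10 — Power factor: PF = P/|S| = 2.981e-05 (leading).

(a) P = 1.038e-06 W  (b) Q = -0.03482 VAR  (c) S = 0.03482 VA  (d) PF = 2.981e-05 (leading)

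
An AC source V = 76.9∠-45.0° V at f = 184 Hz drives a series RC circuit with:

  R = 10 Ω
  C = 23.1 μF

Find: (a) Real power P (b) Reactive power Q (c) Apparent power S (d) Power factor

Step 1 — Angular frequency: ω = 2π·f = 2π·184 = 1156 rad/s.
Step 2 — Component impedances:
  R: Z = R = 10 Ω
  C: Z = 1/(jωC) = -j/(ω·C) = 0 - j37.44 Ω
Step 3 — Series combination: Z_total = R + C = 10 - j37.44 Ω = 38.76∠-75.0° Ω.
Step 4 — Source phasor: V = 76.9∠-45.0° V = 54.38 - j54.38 V.
Step 5 — Current: I = V / Z = 1.718 + j0.9935 A = 1.984∠30.0° A.
Step 6 — Complex power: S = V·I* = 39.37 - j147.4 VA.
Step 7 — Real power: P = Re(S) = 39.37 W.
Step 8 — Reactive power: Q = Im(S) = -147.4 VAR.
Step 9 — Apparent power: |S| = 152.6 VA.
Step 10 — Power factor: PF = P/|S| = 0.258 (leading).

(a) P = 39.37 W  (b) Q = -147.4 VAR  (c) S = 152.6 VA  (d) PF = 0.258 (leading)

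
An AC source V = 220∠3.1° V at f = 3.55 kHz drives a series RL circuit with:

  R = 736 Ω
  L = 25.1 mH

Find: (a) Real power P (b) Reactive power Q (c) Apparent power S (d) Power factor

Step 1 — Angular frequency: ω = 2π·f = 2π·3550 = 2.231e+04 rad/s.
Step 2 — Component impedances:
  R: Z = R = 736 Ω
  L: Z = jωL = j·2.231e+04·0.0251 = 0 + j559.9 Ω
Step 3 — Series combination: Z_total = R + L = 736 + j559.9 Ω = 924.7∠37.3° Ω.
Step 4 — Source phasor: V = 220∠3.1° V = 219.7 + j11.9 V.
Step 5 — Current: I = V / Z = 0.1969 - j0.1336 A = 0.2379∠-34.2° A.
Step 6 — Complex power: S = V·I* = 41.66 + j31.69 VA.
Step 7 — Real power: P = Re(S) = 41.66 W.
Step 8 — Reactive power: Q = Im(S) = 31.69 VAR.
Step 9 — Apparent power: |S| = 52.34 VA.
Step 10 — Power factor: PF = P/|S| = 0.7959 (lagging).

(a) P = 41.66 W  (b) Q = 31.69 VAR  (c) S = 52.34 VA  (d) PF = 0.7959 (lagging)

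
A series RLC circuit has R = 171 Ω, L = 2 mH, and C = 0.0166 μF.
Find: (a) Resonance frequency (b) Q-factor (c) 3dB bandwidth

Step 1 — Resonance: ω₀ = 1/√(LC) = 1/√(0.002·1.66e-08) = 1.736e+05 rad/s.
Step 2 — f₀ = ω₀/(2π) = 2.762e+04 Hz.
Step 3 — Series Q: Q = ω₀L/R = 1.736e+05·0.002/171 = 2.03.
Step 4 — Bandwidth: Δω = ω₀/Q = 8.55e+04 rad/s; BW = Δω/(2π) = 1.361e+04 Hz.

(a) f₀ = 2.762e+04 Hz  (b) Q = 2.03  (c) BW = 1.361e+04 Hz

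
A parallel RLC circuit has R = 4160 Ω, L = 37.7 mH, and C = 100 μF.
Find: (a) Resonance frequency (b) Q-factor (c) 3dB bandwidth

Step 1 — Resonance: ω₀ = 1/√(LC) = 1/√(0.0377·0.0001) = 515 rad/s.
Step 2 — f₀ = ω₀/(2π) = 81.97 Hz.
Step 3 — Parallel Q: Q = R/(ω₀L) = 4160/(515·0.0377) = 214.3.
Step 4 — Bandwidth: Δω = ω₀/Q = 2.404 rad/s; BW = Δω/(2π) = 0.3826 Hz.

(a) f₀ = 81.97 Hz  (b) Q = 214.3  (c) BW = 0.3826 Hz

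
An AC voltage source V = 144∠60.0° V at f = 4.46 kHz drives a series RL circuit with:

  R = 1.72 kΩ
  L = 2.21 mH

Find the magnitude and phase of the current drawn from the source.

Step 1 — Angular frequency: ω = 2π·f = 2π·4460 = 2.802e+04 rad/s.
Step 2 — Component impedances:
  R: Z = R = 1720 Ω
  L: Z = jωL = j·2.802e+04·0.00221 = 0 + j61.93 Ω
Step 3 — Series combination: Z_total = R + L = 1720 + j61.93 Ω = 1721∠2.1° Ω.
Step 4 — Source phasor: V = 144∠60.0° V = 72 + j124.7 V.
Step 5 — Ohm's law: I = V / Z_total = (72 + j124.7) / (1720 + j61.93) = 0.04441 + j0.07091 A.
Step 6 — Convert to polar: |I| = 0.08367 A, ∠I = 57.9°.

I = 0.08367∠57.9° A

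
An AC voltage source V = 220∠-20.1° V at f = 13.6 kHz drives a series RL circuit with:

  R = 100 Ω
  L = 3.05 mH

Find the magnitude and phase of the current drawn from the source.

Step 1 — Angular frequency: ω = 2π·f = 2π·1.36e+04 = 8.545e+04 rad/s.
Step 2 — Component impedances:
  R: Z = R = 100 Ω
  L: Z = jωL = j·8.545e+04·0.00305 = 0 + j260.6 Ω
Step 3 — Series combination: Z_total = R + L = 100 + j260.6 Ω = 279.2∠69.0° Ω.
Step 4 — Source phasor: V = 220∠-20.1° V = 206.6 - j75.61 V.
Step 5 — Ohm's law: I = V / Z_total = (206.6 - j75.61) / (100 + j260.6) = 0.01226 - j0.788 A.
Step 6 — Convert to polar: |I| = 0.7881 A, ∠I = -89.1°.

I = 0.7881∠-89.1° A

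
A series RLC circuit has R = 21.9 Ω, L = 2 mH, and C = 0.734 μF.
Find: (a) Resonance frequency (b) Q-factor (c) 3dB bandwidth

Step 1 — Resonance: ω₀ = 1/√(LC) = 1/√(0.002·7.34e-07) = 2.61e+04 rad/s.
Step 2 — f₀ = ω₀/(2π) = 4154 Hz.
Step 3 — Series Q: Q = ω₀L/R = 2.61e+04·0.002/21.9 = 2.384.
Step 4 — Bandwidth: Δω = ω₀/Q = 1.095e+04 rad/s; BW = Δω/(2π) = 1743 Hz.

(a) f₀ = 4154 Hz  (b) Q = 2.384  (c) BW = 1743 Hz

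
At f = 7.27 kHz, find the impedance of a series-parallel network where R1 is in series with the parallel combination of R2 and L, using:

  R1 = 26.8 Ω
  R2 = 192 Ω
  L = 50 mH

Step 1 — Angular frequency: ω = 2π·f = 2π·7270 = 4.568e+04 rad/s.
Step 2 — Component impedances:
  R1: Z = R = 26.8 Ω
  R2: Z = R = 192 Ω
  L: Z = jωL = j·4.568e+04·0.05 = 0 + j2284 Ω
Step 3 — Parallel branch: R2 || L = 1/(1/R2 + 1/L) = 190.7 + j16.03 Ω.
Step 4 — Series with R1: Z_total = R1 + (R2 || L) = 217.5 + j16.03 Ω = 218∠4.2° Ω.

Z = 217.5 + j16.03 Ω = 218∠4.2° Ω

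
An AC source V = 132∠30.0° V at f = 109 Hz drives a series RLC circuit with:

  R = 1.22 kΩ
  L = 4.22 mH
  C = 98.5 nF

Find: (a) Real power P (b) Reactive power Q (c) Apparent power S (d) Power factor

Step 1 — Angular frequency: ω = 2π·f = 2π·109 = 684.9 rad/s.
Step 2 — Component impedances:
  R: Z = R = 1220 Ω
  L: Z = jωL = j·684.9·0.00422 = 0 + j2.89 Ω
  C: Z = 1/(jωC) = -j/(ω·C) = 0 - j1.482e+04 Ω
Step 3 — Series combination: Z_total = R + L + C = 1220 - j1.482e+04 Ω = 1.487e+04∠-85.3° Ω.
Step 4 — Source phasor: V = 132∠30.0° V = 114.3 + j66 V.
Step 5 — Current: I = V / Z = -0.003793 + j0.008025 A = 0.008876∠115.3° A.
Step 6 — Complex power: S = V·I* = 0.09612 - j1.168 VA.
Step 7 — Real power: P = Re(S) = 0.09612 W.
Step 8 — Reactive power: Q = Im(S) = -1.168 VAR.
Step 9 — Apparent power: |S| = 1.172 VA.
Step 10 — Power factor: PF = P/|S| = 0.08204 (leading).

(a) P = 0.09612 W  (b) Q = -1.168 VAR  (c) S = 1.172 VA  (d) PF = 0.08204 (leading)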